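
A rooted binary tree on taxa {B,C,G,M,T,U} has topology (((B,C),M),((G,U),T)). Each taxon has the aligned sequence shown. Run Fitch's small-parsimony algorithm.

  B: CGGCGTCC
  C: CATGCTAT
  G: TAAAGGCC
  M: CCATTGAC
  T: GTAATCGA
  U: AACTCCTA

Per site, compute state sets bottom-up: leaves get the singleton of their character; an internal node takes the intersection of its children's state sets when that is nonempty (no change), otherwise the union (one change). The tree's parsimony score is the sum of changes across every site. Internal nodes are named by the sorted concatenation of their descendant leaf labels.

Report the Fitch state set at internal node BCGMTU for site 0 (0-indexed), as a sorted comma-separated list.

[col 0] BC: children B:{C}, C:{C} ∩→ {C}; cost 0
[col 0] BCM: children BC:{C}, M:{C} ∩→ {C}; cost 0
[col 0] GU: children G:{T}, U:{A} ∪→ {A,T}; cost 1
[col 0] GTU: children GU:{A,T}, T:{G} ∪→ {A,G,T}; cost 1
[col 0] BCGMTU: children BCM:{C}, GTU:{A,G,T} ∪→ {A,C,G,T}; cost 1
[col 1] BC: children B:{G}, C:{A} ∪→ {A,G}; cost 1
[col 1] BCM: children BC:{A,G}, M:{C} ∪→ {A,C,G}; cost 1
[col 1] GU: children G:{A}, U:{A} ∩→ {A}; cost 0
[col 1] GTU: children GU:{A}, T:{T} ∪→ {A,T}; cost 1
[col 1] BCGMTU: children BCM:{A,C,G}, GTU:{A,T} ∩→ {A}; cost 0
[col 2] BC: children B:{G}, C:{T} ∪→ {G,T}; cost 1
[col 2] BCM: children BC:{G,T}, M:{A} ∪→ {A,G,T}; cost 1
[col 2] GU: children G:{A}, U:{C} ∪→ {A,C}; cost 1
[col 2] GTU: children GU:{A,C}, T:{A} ∩→ {A}; cost 0
[col 2] BCGMTU: children BCM:{A,G,T}, GTU:{A} ∩→ {A}; cost 0
[col 3] BC: children B:{C}, C:{G} ∪→ {C,G}; cost 1
[col 3] BCM: children BC:{C,G}, M:{T} ∪→ {C,G,T}; cost 1
[col 3] GU: children G:{A}, U:{T} ∪→ {A,T}; cost 1
[col 3] GTU: children GU:{A,T}, T:{A} ∩→ {A}; cost 0
[col 3] BCGMTU: children BCM:{C,G,T}, GTU:{A} ∪→ {A,C,G,T}; cost 1
[col 4] BC: children B:{G}, C:{C} ∪→ {C,G}; cost 1
[col 4] BCM: children BC:{C,G}, M:{T} ∪→ {C,G,T}; cost 1
[col 4] GU: children G:{G}, U:{C} ∪→ {C,G}; cost 1
[col 4] GTU: children GU:{C,G}, T:{T} ∪→ {C,G,T}; cost 1
[col 4] BCGMTU: children BCM:{C,G,T}, GTU:{C,G,T} ∩→ {C,G,T}; cost 0
[col 5] BC: children B:{T}, C:{T} ∩→ {T}; cost 0
[col 5] BCM: children BC:{T}, M:{G} ∪→ {G,T}; cost 1
[col 5] GU: children G:{G}, U:{C} ∪→ {C,G}; cost 1
[col 5] GTU: children GU:{C,G}, T:{C} ∩→ {C}; cost 0
[col 5] BCGMTU: children BCM:{G,T}, GTU:{C} ∪→ {C,G,T}; cost 1
[col 6] BC: children B:{C}, C:{A} ∪→ {A,C}; cost 1
[col 6] BCM: children BC:{A,C}, M:{A} ∩→ {A}; cost 0
[col 6] GU: children G:{C}, U:{T} ∪→ {C,T}; cost 1
[col 6] GTU: children GU:{C,T}, T:{G} ∪→ {C,G,T}; cost 1
[col 6] BCGMTU: children BCM:{A}, GTU:{C,G,T} ∪→ {A,C,G,T}; cost 1
[col 7] BC: children B:{C}, C:{T} ∪→ {C,T}; cost 1
[col 7] BCM: children BC:{C,T}, M:{C} ∩→ {C}; cost 0
[col 7] GU: children G:{C}, U:{A} ∪→ {A,C}; cost 1
[col 7] GTU: children GU:{A,C}, T:{A} ∩→ {A}; cost 0
[col 7] BCGMTU: children BCM:{C}, GTU:{A} ∪→ {A,C}; cost 1
per-site changes: [3, 3, 3, 4, 4, 3, 4, 3]; total = 27

A,C,G,T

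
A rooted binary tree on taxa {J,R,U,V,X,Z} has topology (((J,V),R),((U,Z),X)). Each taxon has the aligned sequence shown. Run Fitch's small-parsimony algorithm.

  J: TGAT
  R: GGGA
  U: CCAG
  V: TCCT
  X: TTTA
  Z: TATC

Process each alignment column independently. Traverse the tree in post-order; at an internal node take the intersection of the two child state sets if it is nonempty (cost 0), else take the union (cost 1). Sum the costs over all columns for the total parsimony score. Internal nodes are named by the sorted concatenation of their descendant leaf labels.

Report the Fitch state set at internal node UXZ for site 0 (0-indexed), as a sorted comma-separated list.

site 0, node JV: J={T} ∩ V={T} → {T} (+0)
site 0, node JRV: JV={T} ∪ R={G} → {G,T} (+1)
site 0, node UZ: U={C} ∪ Z={T} → {C,T} (+1)
site 0, node UXZ: UZ={C,T} ∩ X={T} → {T} (+0)
site 0, node JRUVXZ: JRV={G,T} ∩ UXZ={T} → {T} (+0)
site 1, node JV: J={G} ∪ V={C} → {C,G} (+1)
site 1, node JRV: JV={C,G} ∩ R={G} → {G} (+0)
site 1, node UZ: U={C} ∪ Z={A} → {A,C} (+1)
site 1, node UXZ: UZ={A,C} ∪ X={T} → {A,C,T} (+1)
site 1, node JRUVXZ: JRV={G} ∪ UXZ={A,C,T} → {A,C,G,T} (+1)
site 2, node JV: J={A} ∪ V={C} → {A,C} (+1)
site 2, node JRV: JV={A,C} ∪ R={G} → {A,C,G} (+1)
site 2, node UZ: U={A} ∪ Z={T} → {A,T} (+1)
site 2, node UXZ: UZ={A,T} ∩ X={T} → {T} (+0)
site 2, node JRUVXZ: JRV={A,C,G} ∪ UXZ={T} → {A,C,G,T} (+1)
site 3, node JV: J={T} ∩ V={T} → {T} (+0)
site 3, node JRV: JV={T} ∪ R={A} → {A,T} (+1)
site 3, node UZ: U={G} ∪ Z={C} → {C,G} (+1)
site 3, node UXZ: UZ={C,G} ∪ X={A} → {A,C,G} (+1)
site 3, node JRUVXZ: JRV={A,T} ∩ UXZ={A,C,G} → {A} (+0)
per-site changes: [2, 4, 4, 3]; total = 13

T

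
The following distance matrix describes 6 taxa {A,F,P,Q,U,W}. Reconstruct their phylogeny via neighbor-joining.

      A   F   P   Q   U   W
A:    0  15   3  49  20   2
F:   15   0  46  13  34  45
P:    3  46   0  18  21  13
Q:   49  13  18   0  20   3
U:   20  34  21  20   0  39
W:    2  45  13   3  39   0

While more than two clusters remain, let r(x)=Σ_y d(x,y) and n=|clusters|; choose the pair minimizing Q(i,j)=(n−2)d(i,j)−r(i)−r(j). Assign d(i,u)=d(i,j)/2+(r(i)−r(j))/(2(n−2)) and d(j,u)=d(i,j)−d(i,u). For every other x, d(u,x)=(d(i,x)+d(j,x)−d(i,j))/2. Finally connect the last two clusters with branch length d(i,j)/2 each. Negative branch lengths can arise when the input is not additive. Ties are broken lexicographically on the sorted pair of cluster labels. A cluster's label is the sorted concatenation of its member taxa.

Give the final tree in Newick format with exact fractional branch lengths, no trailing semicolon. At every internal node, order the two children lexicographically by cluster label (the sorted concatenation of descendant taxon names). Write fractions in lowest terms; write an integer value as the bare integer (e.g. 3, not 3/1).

(((A:-23/8,W:39/8):33/8,((F:51/4,Q:1/4):25/3,U:73/6):81/8):23/16,P:23/16)

1. join F+Q (d=13, Q=-204) ⇒ FQ; edges |F|=51/4, |Q|=1/4
  updated: d(A,FQ)=51/2, d(FQ,P)=51/2, d(FQ,U)=41/2, d(FQ,W)=35/2
2. join FQ+U (d=41/2, Q=-128) ⇒ FQU; edges |FQ|=25/3, |U|=73/6
  updated: d(A,FQU)=25/2, d(FQU,P)=13, d(FQU,W)=18
3. join A+W (d=2, Q=-93/2) ⇒ AW; edges |A|=-23/8, |W|=39/8
  updated: d(AW,FQU)=57/4, d(AW,P)=7
4. join AW+FQU (d=57/4, Q=-137/4) ⇒ AFQUW; edges |AW|=33/8, |FQU|=81/8
  updated: d(AFQUW,P)=23/8
5. join AFQUW+P (d=23/8) ⇒ AFPQUW; edges |AFQUW|=23/16, |P|=23/16
final tree: (((A:-23/8,W:39/8):33/8,((F:51/4,Q:1/4):25/3,U:73/6):81/8):23/16,P:23/16)
total length: 421/8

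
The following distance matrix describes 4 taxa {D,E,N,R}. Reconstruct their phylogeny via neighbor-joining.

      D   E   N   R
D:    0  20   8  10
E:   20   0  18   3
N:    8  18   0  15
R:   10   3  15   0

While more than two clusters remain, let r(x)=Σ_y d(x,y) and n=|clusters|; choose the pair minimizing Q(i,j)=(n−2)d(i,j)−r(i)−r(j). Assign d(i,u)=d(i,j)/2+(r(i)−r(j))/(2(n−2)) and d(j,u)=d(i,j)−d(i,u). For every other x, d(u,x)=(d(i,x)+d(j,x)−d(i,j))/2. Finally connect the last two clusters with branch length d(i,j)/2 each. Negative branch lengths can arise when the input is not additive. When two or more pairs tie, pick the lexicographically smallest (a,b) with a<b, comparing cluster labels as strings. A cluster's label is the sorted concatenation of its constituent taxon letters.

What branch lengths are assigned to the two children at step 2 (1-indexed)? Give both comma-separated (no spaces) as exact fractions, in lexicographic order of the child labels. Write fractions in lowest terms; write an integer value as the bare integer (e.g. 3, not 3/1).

iteration 1: select D,N (d=8, Q=-63); attach at lengths (13/4, 19/4); label the merged cluster DN
  updated: d(DN,E)=15, d(DN,R)=17/2
iteration 2: select DN,E (d=15, Q=-53/2); attach at lengths (41/4, 19/4); label the merged cluster DEN
  updated: d(DEN,R)=-7/4
iteration 3: select DEN,R (d=-7/4); attach at lengths (-7/8, -7/8); label the merged cluster DENR
final tree: (((D:13/4,N:19/4):41/4,E:19/4):-7/8,R:-7/8)
total length: 85/4

41/4,19/4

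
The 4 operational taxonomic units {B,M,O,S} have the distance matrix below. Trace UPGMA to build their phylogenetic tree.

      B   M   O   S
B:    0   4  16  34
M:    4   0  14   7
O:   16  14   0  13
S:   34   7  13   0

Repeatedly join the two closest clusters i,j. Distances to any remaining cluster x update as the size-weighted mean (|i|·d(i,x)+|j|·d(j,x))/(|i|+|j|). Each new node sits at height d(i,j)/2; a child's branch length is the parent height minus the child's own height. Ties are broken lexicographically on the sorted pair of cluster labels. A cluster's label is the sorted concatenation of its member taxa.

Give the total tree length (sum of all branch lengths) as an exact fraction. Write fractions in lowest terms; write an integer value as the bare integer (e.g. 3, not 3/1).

1. join B+M (d=4) ⇒ BM; edges |B|=2, |M|=2
  updated: d(BM,O)=15, d(BM,S)=41/2
2. join O+S (d=13) ⇒ OS; edges |O|=13/2, |S|=13/2
  updated: d(BM,OS)=71/4
3. join BM+OS (d=71/4) ⇒ BMOS; edges |BM|=55/8, |OS|=19/8
final tree: ((B:2,M:2):55/8,(O:13/2,S:13/2):19/8)
total length: 105/4

105/4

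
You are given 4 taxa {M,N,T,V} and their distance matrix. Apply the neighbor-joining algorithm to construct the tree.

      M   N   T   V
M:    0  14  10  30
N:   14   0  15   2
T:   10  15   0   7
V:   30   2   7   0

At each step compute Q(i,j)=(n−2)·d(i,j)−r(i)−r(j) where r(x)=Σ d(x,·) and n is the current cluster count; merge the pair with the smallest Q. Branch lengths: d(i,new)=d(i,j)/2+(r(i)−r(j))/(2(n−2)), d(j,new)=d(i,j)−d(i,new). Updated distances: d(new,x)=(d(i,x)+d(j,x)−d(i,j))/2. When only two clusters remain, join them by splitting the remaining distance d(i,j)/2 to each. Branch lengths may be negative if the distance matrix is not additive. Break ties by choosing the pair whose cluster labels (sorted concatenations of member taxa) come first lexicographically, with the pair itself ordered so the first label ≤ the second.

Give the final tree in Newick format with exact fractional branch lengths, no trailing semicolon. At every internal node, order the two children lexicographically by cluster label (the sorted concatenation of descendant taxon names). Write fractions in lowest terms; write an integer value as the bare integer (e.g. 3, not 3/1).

step 1: merge (M,T) at d=10, Q=-66; branch lengths M→21/2, T→-1/2; new cluster MT
  updated: d(MT,N)=19/2, d(MT,V)=27/2
step 2: merge (MT,N) at d=19/2, Q=-25; branch lengths MT→21/2, N→-1; new cluster MNT
  updated: d(MNT,V)=3
step 3: merge (MNT,V) at d=3; branch lengths MNT→3/2, V→3/2; new cluster MNTV
final tree: (((M:21/2,T:-1/2):21/2,N:-1):3/2,V:3/2)
total length: 45/2

(((M:21/2,T:-1/2):21/2,N:-1):3/2,V:3/2)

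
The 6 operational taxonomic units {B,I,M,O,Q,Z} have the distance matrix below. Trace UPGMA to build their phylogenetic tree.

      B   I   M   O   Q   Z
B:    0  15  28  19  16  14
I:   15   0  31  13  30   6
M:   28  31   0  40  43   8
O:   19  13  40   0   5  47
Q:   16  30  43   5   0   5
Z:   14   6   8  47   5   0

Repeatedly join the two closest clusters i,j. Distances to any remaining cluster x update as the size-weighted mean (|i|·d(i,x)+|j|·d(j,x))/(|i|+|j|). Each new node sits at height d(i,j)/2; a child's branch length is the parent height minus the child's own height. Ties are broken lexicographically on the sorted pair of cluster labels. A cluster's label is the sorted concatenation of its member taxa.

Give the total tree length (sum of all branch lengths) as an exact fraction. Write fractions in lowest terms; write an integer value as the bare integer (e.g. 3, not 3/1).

1. join O+Q (d=5) ⇒ OQ; edges |O|=5/2, |Q|=5/2
  updated: d(B,OQ)=35/2, d(I,OQ)=43/2, d(M,OQ)=83/2, d(OQ,Z)=26
2. join I+Z (d=6) ⇒ IZ; edges |I|=3, |Z|=3
  updated: d(B,IZ)=29/2, d(IZ,M)=39/2, d(IZ,OQ)=95/4
3. join B+IZ (d=29/2) ⇒ BIZ; edges |B|=29/4, |IZ|=17/4
  updated: d(BIZ,M)=67/3, d(BIZ,OQ)=65/3
4. join BIZ+OQ (d=65/3) ⇒ BIOQZ; edges |BIZ|=43/12, |OQ|=25/3
  updated: d(BIOQZ,M)=30
5. join BIOQZ+M (d=30) ⇒ BIMOQZ; edges |BIOQZ|=25/6, |M|=15
final tree: (((B:29/4,(I:3,Z:3):17/4):43/12,(O:5/2,Q:5/2):25/3):25/6,M:15)
total length: 643/12

643/12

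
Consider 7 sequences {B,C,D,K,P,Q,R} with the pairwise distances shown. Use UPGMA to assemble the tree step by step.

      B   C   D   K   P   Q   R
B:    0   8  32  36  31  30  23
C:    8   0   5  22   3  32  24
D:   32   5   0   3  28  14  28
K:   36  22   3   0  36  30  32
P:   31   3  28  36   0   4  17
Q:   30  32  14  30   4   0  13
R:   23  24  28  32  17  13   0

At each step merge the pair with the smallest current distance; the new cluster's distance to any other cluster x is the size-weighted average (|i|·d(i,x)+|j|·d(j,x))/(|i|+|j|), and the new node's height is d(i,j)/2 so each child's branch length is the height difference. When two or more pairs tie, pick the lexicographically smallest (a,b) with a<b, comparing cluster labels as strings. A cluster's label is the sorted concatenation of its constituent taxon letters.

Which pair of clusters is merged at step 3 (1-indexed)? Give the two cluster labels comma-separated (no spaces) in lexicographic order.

Q,R

1. join C+P (d=3) ⇒ CP; edges |C|=3/2, |P|=3/2
  updated: d(B,CP)=39/2, d(CP,D)=33/2, d(CP,K)=29, d(CP,Q)=18, d(CP,R)=41/2
2. join D+K (d=3) ⇒ DK; edges |D|=3/2, |K|=3/2
  updated: d(B,DK)=34, d(CP,DK)=91/4, d(DK,Q)=22, d(DK,R)=30
3. join Q+R (d=13) ⇒ QR; edges |Q|=13/2, |R|=13/2
  updated: d(B,QR)=53/2, d(CP,QR)=77/4, d(DK,QR)=26
4. join CP+QR (d=77/4) ⇒ CPQR; edges |CP|=65/8, |QR|=25/8
  updated: d(B,CPQR)=23, d(CPQR,DK)=195/8
5. join B+CPQR (d=23) ⇒ BCPQR; edges |B|=23/2, |CPQR|=15/8
  updated: d(BCPQR,DK)=263/10
6. join BCPQR+DK (d=263/10) ⇒ BCDKPQR; edges |BCPQR|=33/20, |DK|=233/20
final tree: ((B:23/2,((C:3/2,P:3/2):65/8,(Q:13/2,R:13/2):25/8):15/8):33/20,(D:3/2,K:3/2):233/20)
total length: 2277/40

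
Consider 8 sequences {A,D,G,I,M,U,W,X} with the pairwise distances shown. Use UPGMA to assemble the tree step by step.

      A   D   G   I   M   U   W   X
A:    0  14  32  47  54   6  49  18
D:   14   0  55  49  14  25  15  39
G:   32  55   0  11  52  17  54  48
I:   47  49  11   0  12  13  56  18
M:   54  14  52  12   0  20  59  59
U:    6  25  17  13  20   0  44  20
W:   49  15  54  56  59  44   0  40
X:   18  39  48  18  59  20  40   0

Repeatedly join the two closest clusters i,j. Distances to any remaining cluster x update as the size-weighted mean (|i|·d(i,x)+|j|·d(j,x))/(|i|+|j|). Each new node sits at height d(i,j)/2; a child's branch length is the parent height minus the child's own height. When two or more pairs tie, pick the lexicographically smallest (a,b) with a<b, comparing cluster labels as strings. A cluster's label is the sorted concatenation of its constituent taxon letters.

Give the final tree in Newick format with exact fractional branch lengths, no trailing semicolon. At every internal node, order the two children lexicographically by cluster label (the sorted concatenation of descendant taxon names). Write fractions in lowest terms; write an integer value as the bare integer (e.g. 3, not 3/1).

step 1: merge (A,U) at d=6; branch lengths A→3, U→3; new cluster AU
  updated: d(AU,D)=39/2, d(AU,G)=49/2, d(AU,I)=30, d(AU,M)=37, d(AU,W)=93/2, d(AU,X)=19
step 2: merge (G,I) at d=11; branch lengths G→11/2, I→11/2; new cluster GI
  updated: d(AU,GI)=109/4, d(D,GI)=52, d(GI,M)=32, d(GI,W)=55, d(GI,X)=33
step 3: merge (D,M) at d=14; branch lengths D→7, M→7; new cluster DM
  updated: d(AU,DM)=113/4, d(DM,GI)=42, d(DM,W)=37, d(DM,X)=49
step 4: merge (AU,X) at d=19; branch lengths AU→13/2, X→19/2; new cluster AUX
  updated: d(AUX,DM)=211/6, d(AUX,GI)=175/6, d(AUX,W)=133/3
step 5: merge (AUX,GI) at d=175/6; branch lengths AUX→61/12, GI→109/12; new cluster AGIUX
  updated: d(AGIUX,DM)=379/10, d(AGIUX,W)=243/5
step 6: merge (DM,W) at d=37; branch lengths DM→23/2, W→37/2; new cluster DMW
  updated: d(AGIUX,DMW)=622/15
step 7: merge (AGIUX,DMW) at d=622/15; branch lengths AGIUX→123/20, DMW→67/30; new cluster ADGIMUWX
final tree: ((((A:3,U:3):13/2,X:19/2):61/12,(G:11/2,I:11/2):109/12):123/20,((D:7,M:7):23/2,W:37/2):67/30)
total length: 1991/20

((((A:3,U:3):13/2,X:19/2):61/12,(G:11/2,I:11/2):109/12):123/20,((D:7,M:7):23/2,W:37/2):67/30)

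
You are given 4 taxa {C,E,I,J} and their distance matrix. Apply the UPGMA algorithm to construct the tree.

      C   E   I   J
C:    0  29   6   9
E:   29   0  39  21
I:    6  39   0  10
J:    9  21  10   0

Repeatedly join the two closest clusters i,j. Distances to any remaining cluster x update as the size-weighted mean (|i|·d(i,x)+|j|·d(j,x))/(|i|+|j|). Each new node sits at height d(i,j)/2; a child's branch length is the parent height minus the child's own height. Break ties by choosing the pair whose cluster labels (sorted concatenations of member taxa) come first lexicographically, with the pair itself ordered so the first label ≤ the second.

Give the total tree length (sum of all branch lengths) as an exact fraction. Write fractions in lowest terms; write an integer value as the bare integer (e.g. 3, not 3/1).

step 1: merge (C,I) at d=6; branch lengths C→3, I→3; new cluster CI
  updated: d(CI,E)=34, d(CI,J)=19/2
step 2: merge (CI,J) at d=19/2; branch lengths CI→7/4, J→19/4; new cluster CIJ
  updated: d(CIJ,E)=89/3
step 3: merge (CIJ,E) at d=89/3; branch lengths CIJ→121/12, E→89/6; new cluster CEIJ
final tree: (((C:3,I:3):7/4,J:19/4):121/12,E:89/6)
total length: 449/12

449/12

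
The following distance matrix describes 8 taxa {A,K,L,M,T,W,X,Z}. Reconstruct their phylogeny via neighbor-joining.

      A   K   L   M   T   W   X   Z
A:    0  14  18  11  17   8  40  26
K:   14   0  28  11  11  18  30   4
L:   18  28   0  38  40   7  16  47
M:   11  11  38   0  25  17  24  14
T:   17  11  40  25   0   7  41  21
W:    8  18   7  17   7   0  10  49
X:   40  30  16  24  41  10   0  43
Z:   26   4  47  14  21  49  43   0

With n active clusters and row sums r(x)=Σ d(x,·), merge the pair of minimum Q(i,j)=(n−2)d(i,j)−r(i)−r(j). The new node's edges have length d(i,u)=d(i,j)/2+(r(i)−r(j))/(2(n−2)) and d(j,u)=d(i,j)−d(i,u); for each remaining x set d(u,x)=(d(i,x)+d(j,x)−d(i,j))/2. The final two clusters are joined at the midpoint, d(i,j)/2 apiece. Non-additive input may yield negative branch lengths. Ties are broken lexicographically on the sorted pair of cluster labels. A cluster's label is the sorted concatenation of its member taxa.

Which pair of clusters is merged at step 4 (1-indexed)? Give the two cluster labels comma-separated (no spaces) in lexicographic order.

step 1: merge (L,X) at d=16, Q=-302; branch lengths L→43/6, X→53/6; new cluster LX
  updated: d(A,LX)=21, d(K,LX)=21, d(LX,M)=23, d(LX,T)=65/2, d(LX,W)=1/2, d(LX,Z)=37
step 2: merge (LX,W) at d=1/2, Q=-232; branch lengths LX→19/5, W→-33/10; new cluster LWX
  updated: d(A,LWX)=57/4, d(K,LWX)=77/4, d(LWX,M)=79/4, d(LWX,T)=39/2, d(LWX,Z)=171/4
step 3: merge (K,Z) at d=4, Q=-151; branch lengths K→-65/16, Z→129/16; new cluster KZ
  updated: d(A,KZ)=18, d(KZ,LWX)=29, d(KZ,M)=21/2, d(KZ,T)=14
step 4: merge (KZ,M) at d=21/2, Q=-425/4; branch lengths KZ→49/8, M→35/8; new cluster KMZ
  updated: d(A,KMZ)=37/4, d(KMZ,LWX)=153/8, d(KMZ,T)=57/4
step 5: merge (A,LWX) at d=57/4, Q=-519/8; branch lengths A→129/32, LWX→327/32; new cluster ALWX
  updated: d(ALWX,KMZ)=113/16, d(ALWX,T)=89/8
step 6: merge (ALWX,KMZ) at d=113/16, Q=-519/16; branch lengths ALWX→63/32, KMZ→163/32; new cluster AKLMWXZ
  updated: d(AKLMWXZ,T)=293/32
step 7: merge (AKLMWXZ,T) at d=293/32; branch lengths AKLMWXZ→293/64, T→293/64; new cluster AKLMTWXZ
final tree: (((A:129/32,((L:43/6,X:53/6):19/5,W:-33/10):327/32):63/32,((K:-65/16,Z:129/16):49/8,M:35/8):163/32):293/64,T:293/64)
total length: 1967/32

KZ,M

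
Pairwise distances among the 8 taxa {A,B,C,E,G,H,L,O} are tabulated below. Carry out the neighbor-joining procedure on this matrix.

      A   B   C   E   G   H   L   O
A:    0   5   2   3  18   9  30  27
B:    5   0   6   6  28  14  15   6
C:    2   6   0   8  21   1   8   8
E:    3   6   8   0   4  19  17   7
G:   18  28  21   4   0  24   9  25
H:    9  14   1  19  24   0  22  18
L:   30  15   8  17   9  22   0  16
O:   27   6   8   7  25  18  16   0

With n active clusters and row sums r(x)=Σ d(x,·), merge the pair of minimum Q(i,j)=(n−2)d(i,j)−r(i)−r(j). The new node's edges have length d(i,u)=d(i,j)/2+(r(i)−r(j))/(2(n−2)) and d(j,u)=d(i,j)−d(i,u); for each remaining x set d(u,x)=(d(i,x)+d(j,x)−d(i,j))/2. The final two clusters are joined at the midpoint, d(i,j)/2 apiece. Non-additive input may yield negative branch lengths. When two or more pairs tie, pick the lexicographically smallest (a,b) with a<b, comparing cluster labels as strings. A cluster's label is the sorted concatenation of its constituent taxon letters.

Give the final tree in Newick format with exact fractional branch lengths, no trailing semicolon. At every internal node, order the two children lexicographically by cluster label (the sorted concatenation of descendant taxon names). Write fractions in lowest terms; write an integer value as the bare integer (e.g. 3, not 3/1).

((((A:103/32,(C:-79/20,H:99/20):57/32):149/32,(B:11/12,O:61/12):107/32):69/32,E:-53/32):245/64,(G:11/2,L:7/2):245/64)

1. join G+L (d=9, Q=-192) ⇒ GL; edges |G|=11/2, |L|=7/2
  updated: d(A,GL)=39/2, d(B,GL)=17, d(C,GL)=10, d(E,GL)=6, d(GL,H)=37/2, d(GL,O)=16
2. join C+H (d=1, Q=-219/2) ⇒ CH; edges |C|=-79/20, |H|=99/20
  updated: d(A,CH)=5, d(B,CH)=19/2, d(CH,E)=13, d(CH,GL)=55/4, d(CH,O)=25/2
3. join A+CH (d=5, Q=-373/4) ⇒ ACH; edges |A|=103/32, |CH|=57/32
  updated: d(ACH,B)=19/4, d(ACH,E)=11/2, d(ACH,GL)=113/8, d(ACH,O)=69/4
4. join B+O (d=6, Q=-62) ⇒ BO; edges |B|=11/12, |O|=61/12
  updated: d(ACH,BO)=8, d(BO,E)=7/2, d(BO,GL)=27/2
5. join ACH+BO (d=8, Q=-293/8) ⇒ ABCHO; edges |ACH|=149/32, |BO|=107/32
  updated: d(ABCHO,E)=1/2, d(ABCHO,GL)=157/16
6. join ABCHO+E (d=1/2, Q=-261/16) ⇒ ABCEHO; edges |ABCHO|=69/32, |E|=-53/32
  updated: d(ABCEHO,GL)=245/32
7. join ABCEHO+GL (d=245/32) ⇒ ABCEGHLO; edges |ABCEHO|=245/64, |GL|=245/64
final tree: ((((A:103/32,(C:-79/20,H:99/20):57/32):149/32,(B:11/12,O:61/12):107/32):69/32,E:-53/32):245/64,(G:11/2,L:7/2):245/64)
total length: 1189/32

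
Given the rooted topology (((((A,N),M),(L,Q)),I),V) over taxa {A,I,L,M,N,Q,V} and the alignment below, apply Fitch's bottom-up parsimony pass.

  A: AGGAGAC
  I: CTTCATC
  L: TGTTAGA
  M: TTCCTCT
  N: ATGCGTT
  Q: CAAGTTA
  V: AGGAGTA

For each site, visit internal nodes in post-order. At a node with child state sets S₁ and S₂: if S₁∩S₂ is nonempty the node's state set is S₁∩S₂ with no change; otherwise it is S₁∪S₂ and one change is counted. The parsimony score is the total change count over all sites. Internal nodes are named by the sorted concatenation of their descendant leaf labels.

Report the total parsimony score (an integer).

site 0, node AN: A={A} ∩ N={A} → {A} (+0)
site 0, node AMN: AN={A} ∪ M={T} → {A,T} (+1)
site 0, node LQ: L={T} ∪ Q={C} → {C,T} (+1)
site 0, node ALMNQ: AMN={A,T} ∩ LQ={C,T} → {T} (+0)
site 0, node AILMNQ: ALMNQ={T} ∪ I={C} → {C,T} (+1)
site 0, node AILMNQV: AILMNQ={C,T} ∪ V={A} → {A,C,T} (+1)
site 1, node AN: A={G} ∪ N={T} → {G,T} (+1)
site 1, node AMN: AN={G,T} ∩ M={T} → {T} (+0)
site 1, node LQ: L={G} ∪ Q={A} → {A,G} (+1)
site 1, node ALMNQ: AMN={T} ∪ LQ={A,G} → {A,G,T} (+1)
site 1, node AILMNQ: ALMNQ={A,G,T} ∩ I={T} → {T} (+0)
site 1, node AILMNQV: AILMNQ={T} ∪ V={G} → {G,T} (+1)
site 2, node AN: A={G} ∩ N={G} → {G} (+0)
site 2, node AMN: AN={G} ∪ M={C} → {C,G} (+1)
site 2, node LQ: L={T} ∪ Q={A} → {A,T} (+1)
site 2, node ALMNQ: AMN={C,G} ∪ LQ={A,T} → {A,C,G,T} (+1)
site 2, node AILMNQ: ALMNQ={A,C,G,T} ∩ I={T} → {T} (+0)
site 2, node AILMNQV: AILMNQ={T} ∪ V={G} → {G,T} (+1)
site 3, node AN: A={A} ∪ N={C} → {A,C} (+1)
site 3, node AMN: AN={A,C} ∩ M={C} → {C} (+0)
site 3, node LQ: L={T} ∪ Q={G} → {G,T} (+1)
site 3, node ALMNQ: AMN={C} ∪ LQ={G,T} → {C,G,T} (+1)
site 3, node AILMNQ: ALMNQ={C,G,T} ∩ I={C} → {C} (+0)
site 3, node AILMNQV: AILMNQ={C} ∪ V={A} → {A,C} (+1)
site 4, node AN: A={G} ∩ N={G} → {G} (+0)
site 4, node AMN: AN={G} ∪ M={T} → {G,T} (+1)
site 4, node LQ: L={A} ∪ Q={T} → {A,T} (+1)
site 4, node ALMNQ: AMN={G,T} ∩ LQ={A,T} → {T} (+0)
site 4, node AILMNQ: ALMNQ={T} ∪ I={A} → {A,T} (+1)
site 4, node AILMNQV: AILMNQ={A,T} ∪ V={G} → {A,G,T} (+1)
site 5, node AN: A={A} ∪ N={T} → {A,T} (+1)
site 5, node AMN: AN={A,T} ∪ M={C} → {A,C,T} (+1)
site 5, node LQ: L={G} ∪ Q={T} → {G,T} (+1)
site 5, node ALMNQ: AMN={A,C,T} ∩ LQ={G,T} → {T} (+0)
site 5, node AILMNQ: ALMNQ={T} ∩ I={T} → {T} (+0)
site 5, node AILMNQV: AILMNQ={T} ∩ V={T} → {T} (+0)
site 6, node AN: A={C} ∪ N={T} → {C,T} (+1)
site 6, node AMN: AN={C,T} ∩ M={T} → {T} (+0)
site 6, node LQ: L={A} ∩ Q={A} → {A} (+0)
site 6, node ALMNQ: AMN={T} ∪ LQ={A} → {A,T} (+1)
site 6, node AILMNQ: ALMNQ={A,T} ∪ I={C} → {A,C,T} (+1)
site 6, node AILMNQV: AILMNQ={A,C,T} ∩ V={A} → {A} (+0)
per-site changes: [4, 4, 4, 4, 4, 3, 3]; total = 26

26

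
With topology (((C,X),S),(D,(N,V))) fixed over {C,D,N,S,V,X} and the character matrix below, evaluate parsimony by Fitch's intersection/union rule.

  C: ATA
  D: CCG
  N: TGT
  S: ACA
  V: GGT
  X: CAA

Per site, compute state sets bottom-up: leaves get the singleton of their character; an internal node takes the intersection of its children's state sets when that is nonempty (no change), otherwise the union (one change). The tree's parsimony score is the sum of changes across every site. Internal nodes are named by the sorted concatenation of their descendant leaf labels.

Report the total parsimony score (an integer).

CX@0: {A} ∪ {C} = {A,C} (union, +1)
CSX@0: {A,C} ∩ {A} = {A} (intersection, +0)
NV@0: {T} ∪ {G} = {G,T} (union, +1)
DNV@0: {C} ∪ {G,T} = {C,G,T} (union, +1)
CDNSVX@0: {A} ∪ {C,G,T} = {A,C,G,T} (union, +1)
CX@1: {T} ∪ {A} = {A,T} (union, +1)
CSX@1: {A,T} ∪ {C} = {A,C,T} (union, +1)
NV@1: {G} ∩ {G} = {G} (intersection, +0)
DNV@1: {C} ∪ {G} = {C,G} (union, +1)
CDNSVX@1: {A,C,T} ∩ {C,G} = {C} (intersection, +0)
CX@2: {A} ∩ {A} = {A} (intersection, +0)
CSX@2: {A} ∩ {A} = {A} (intersection, +0)
NV@2: {T} ∩ {T} = {T} (intersection, +0)
DNV@2: {G} ∪ {T} = {G,T} (union, +1)
CDNSVX@2: {A} ∪ {G,T} = {A,G,T} (union, +1)
per-site changes: [4, 3, 2]; total = 9

9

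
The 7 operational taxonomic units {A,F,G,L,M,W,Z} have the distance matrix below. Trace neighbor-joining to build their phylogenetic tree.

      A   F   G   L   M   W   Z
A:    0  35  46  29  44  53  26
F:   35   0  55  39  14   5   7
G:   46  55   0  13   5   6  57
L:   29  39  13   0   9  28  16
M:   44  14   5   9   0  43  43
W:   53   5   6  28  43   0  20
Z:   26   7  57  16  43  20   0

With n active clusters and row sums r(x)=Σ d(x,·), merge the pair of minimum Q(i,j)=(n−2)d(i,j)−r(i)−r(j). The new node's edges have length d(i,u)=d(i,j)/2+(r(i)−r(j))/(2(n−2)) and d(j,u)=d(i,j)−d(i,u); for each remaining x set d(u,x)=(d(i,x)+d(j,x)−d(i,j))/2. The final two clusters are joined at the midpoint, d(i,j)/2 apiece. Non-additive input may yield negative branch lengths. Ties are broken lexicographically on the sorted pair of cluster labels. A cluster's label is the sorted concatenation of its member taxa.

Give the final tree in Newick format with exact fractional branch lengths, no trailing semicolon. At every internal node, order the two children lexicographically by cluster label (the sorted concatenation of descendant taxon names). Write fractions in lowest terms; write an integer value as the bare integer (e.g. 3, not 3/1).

((((A:43/2,((G:49/10,M:1/10):33/4,L:1/4):10):67/8,Z:21/8):67/8,F:-27/16):107/32,W:107/32)

iteration 1: select G,M (d=5, Q=-315); attach at lengths (49/10, 1/10); label the merged cluster GM
  updated: d(A,GM)=85/2, d(F,GM)=32, d(GM,L)=17/2, d(GM,W)=22, d(GM,Z)=95/2
iteration 2: select GM,L (d=17/2, Q=-239); attach at lengths (33/4, 1/4); label the merged cluster GLM
  updated: d(A,GLM)=63/2, d(F,GLM)=125/4, d(GLM,W)=83/4, d(GLM,Z)=55/2
iteration 3: select A,GLM (d=63/2, Q=-162); attach at lengths (43/2, 10); label the merged cluster AGLM
  updated: d(AGLM,F)=139/8, d(AGLM,W)=169/8, d(AGLM,Z)=11
iteration 4: select AGLM,Z (d=11, Q=-131/2); attach at lengths (67/8, 21/8); label the merged cluster AGLMZ
  updated: d(AGLMZ,F)=107/16, d(AGLMZ,W)=241/16
iteration 5: select AGLMZ,F (d=107/16, Q=-107/4); attach at lengths (67/8, -27/16); label the merged cluster AFGLMZ
  updated: d(AFGLMZ,W)=107/16
iteration 6: select AFGLMZ,W (d=107/16); attach at lengths (107/32, 107/32); label the merged cluster AFGLMWZ
final tree: ((((A:43/2,((G:49/10,M:1/10):33/4,L:1/4):10):67/8,Z:21/8):67/8,F:-27/16):107/32,W:107/32)
total length: 555/8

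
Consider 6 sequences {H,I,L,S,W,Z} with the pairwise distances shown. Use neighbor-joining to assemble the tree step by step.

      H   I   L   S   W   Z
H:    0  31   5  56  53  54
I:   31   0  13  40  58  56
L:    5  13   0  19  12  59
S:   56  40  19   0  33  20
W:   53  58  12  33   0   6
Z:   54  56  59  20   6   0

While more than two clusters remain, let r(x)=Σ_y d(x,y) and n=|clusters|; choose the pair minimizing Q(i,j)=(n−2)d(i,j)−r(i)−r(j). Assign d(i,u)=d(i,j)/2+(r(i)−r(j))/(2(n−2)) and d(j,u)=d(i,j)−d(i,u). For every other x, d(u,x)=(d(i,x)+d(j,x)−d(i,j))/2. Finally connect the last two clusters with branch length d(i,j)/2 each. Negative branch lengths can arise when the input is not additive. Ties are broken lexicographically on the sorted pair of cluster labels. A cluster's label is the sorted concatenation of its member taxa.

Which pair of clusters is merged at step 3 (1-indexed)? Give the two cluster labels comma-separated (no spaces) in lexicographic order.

H,L

1. join W+Z (d=6, Q=-333) ⇒ WZ; edges |W|=-9/8, |Z|=57/8
  updated: d(H,WZ)=101/2, d(I,WZ)=54, d(L,WZ)=65/2, d(S,WZ)=47/2
2. join S+WZ (d=47/2, Q=-457/2) ⇒ SWZ; edges |S|=97/12, |WZ|=185/12
  updated: d(H,SWZ)=83/2, d(I,SWZ)=141/4, d(L,SWZ)=14
3. join H+L (d=5, Q=-199/2) ⇒ HL; edges |H|=111/8, |L|=-71/8
  updated: d(HL,I)=39/2, d(HL,SWZ)=101/4
4. join HL+I (d=39/2, Q=-80) ⇒ HIL; edges |HL|=19/4, |I|=59/4
  updated: d(HIL,SWZ)=41/2
5. join HIL+SWZ (d=41/2) ⇒ HILSWZ; edges |HIL|=41/4, |SWZ|=41/4
final tree: (((H:111/8,L:-71/8):19/4,I:59/4):41/4,(S:97/12,(W:-9/8,Z:57/8):185/12):41/4)
total length: 149/2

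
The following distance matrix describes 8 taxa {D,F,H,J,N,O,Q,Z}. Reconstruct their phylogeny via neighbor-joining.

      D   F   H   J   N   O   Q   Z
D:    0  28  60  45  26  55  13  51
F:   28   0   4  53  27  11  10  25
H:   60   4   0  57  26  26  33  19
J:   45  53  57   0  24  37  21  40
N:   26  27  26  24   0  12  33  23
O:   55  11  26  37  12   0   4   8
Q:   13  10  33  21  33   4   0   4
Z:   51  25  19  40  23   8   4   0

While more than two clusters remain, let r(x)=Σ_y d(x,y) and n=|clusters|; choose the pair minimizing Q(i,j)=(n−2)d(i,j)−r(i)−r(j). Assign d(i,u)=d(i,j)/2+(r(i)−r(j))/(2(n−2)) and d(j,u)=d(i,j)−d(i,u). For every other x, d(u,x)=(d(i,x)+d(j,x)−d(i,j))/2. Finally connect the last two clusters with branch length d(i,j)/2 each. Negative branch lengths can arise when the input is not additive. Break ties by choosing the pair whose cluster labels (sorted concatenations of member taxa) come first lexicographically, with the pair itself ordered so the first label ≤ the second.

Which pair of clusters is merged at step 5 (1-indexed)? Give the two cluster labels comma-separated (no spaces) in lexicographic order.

iteration 1: select F,H (d=4, Q=-359); attach at lengths (-43/12, 91/12); label the merged cluster FH
  updated: d(D,FH)=42, d(FH,J)=53, d(FH,N)=49/2, d(FH,O)=33/2, d(FH,Q)=39/2, d(FH,Z)=20
iteration 2: select D,Q (d=13, Q=-523/2); attach at lengths (81/4, -29/4); label the merged cluster DQ
  updated: d(DQ,FH)=97/4, d(DQ,J)=53/2, d(DQ,N)=23, d(DQ,O)=23, d(DQ,Z)=21
iteration 3: select DQ,J (d=53/2, Q=-769/4); attach at lengths (173/32, 675/32); label the merged cluster DJQ
  updated: d(DJQ,FH)=203/8, d(DJQ,N)=41/4, d(DJQ,O)=67/4, d(DJQ,Z)=69/4
iteration 4: select DJQ,N (d=41/4, Q=-869/8); attach at lengths (245/48, 247/48); label the merged cluster DJNQ
  updated: d(DJNQ,FH)=317/16, d(DJNQ,O)=37/4, d(DJNQ,Z)=15
iteration 5: select DJNQ,FH (d=317/16, Q=-243/4); attach at lengths (219/32, 415/32); label the merged cluster DFHJNQ
  updated: d(DFHJNQ,O)=95/32, d(DFHJNQ,Z)=243/32
iteration 6: select DFHJNQ,O (d=95/32, Q=-297/16); attach at lengths (41/32, 27/16); label the merged cluster DFHJNOQ
  updated: d(DFHJNOQ,Z)=101/16
iteration 7: select DFHJNOQ,Z (d=101/16); attach at lengths (101/32, 101/32); label the merged cluster DFHJNOQZ
final tree: ((((((D:81/4,Q:-29/4):173/32,J:675/32):245/48,N:247/48):219/32,(F:-43/12,H:91/12):415/32):41/32,O:27/16):101/32,Z:101/32)
total length: 2651/32

DJNQ,FH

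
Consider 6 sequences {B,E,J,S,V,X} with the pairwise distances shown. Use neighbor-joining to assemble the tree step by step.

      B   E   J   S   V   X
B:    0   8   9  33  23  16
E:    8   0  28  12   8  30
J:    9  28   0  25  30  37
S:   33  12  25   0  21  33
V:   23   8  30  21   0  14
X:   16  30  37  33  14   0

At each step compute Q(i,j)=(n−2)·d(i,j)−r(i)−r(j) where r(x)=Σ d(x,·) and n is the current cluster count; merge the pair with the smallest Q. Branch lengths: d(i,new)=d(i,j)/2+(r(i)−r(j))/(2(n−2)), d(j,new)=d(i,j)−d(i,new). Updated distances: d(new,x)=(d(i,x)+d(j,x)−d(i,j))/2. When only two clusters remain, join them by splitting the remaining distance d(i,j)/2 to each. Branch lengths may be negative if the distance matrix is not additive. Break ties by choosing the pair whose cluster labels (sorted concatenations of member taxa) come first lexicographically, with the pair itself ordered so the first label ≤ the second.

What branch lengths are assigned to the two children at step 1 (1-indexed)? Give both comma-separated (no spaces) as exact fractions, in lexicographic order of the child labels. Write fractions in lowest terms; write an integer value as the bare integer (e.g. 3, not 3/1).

iteration 1: select B,J (d=9, Q=-182); attach at lengths (-1/2, 19/2); label the merged cluster BJ
  updated: d(BJ,E)=27/2, d(BJ,S)=49/2, d(BJ,V)=22, d(BJ,X)=22
iteration 2: select V,X (d=14, Q=-122); attach at lengths (4/3, 38/3); label the merged cluster VX
  updated: d(BJ,VX)=15, d(E,VX)=12, d(S,VX)=20
iteration 3: select BJ,VX (d=15, Q=-70); attach at lengths (9, 6); label the merged cluster BJVX
  updated: d(BJVX,E)=21/4, d(BJVX,S)=59/4
iteration 4: select BJVX,E (d=21/4, Q=-32); attach at lengths (4, 5/4); label the merged cluster BEJVX
  updated: d(BEJVX,S)=43/4
iteration 5: select BEJVX,S (d=43/4); attach at lengths (43/8, 43/8); label the merged cluster BEJSVX
final tree: ((((B:-1/2,J:19/2):9,(V:4/3,X:38/3):6):4,E:5/4):43/8,S:43/8)
total length: 54

-1/2,19/2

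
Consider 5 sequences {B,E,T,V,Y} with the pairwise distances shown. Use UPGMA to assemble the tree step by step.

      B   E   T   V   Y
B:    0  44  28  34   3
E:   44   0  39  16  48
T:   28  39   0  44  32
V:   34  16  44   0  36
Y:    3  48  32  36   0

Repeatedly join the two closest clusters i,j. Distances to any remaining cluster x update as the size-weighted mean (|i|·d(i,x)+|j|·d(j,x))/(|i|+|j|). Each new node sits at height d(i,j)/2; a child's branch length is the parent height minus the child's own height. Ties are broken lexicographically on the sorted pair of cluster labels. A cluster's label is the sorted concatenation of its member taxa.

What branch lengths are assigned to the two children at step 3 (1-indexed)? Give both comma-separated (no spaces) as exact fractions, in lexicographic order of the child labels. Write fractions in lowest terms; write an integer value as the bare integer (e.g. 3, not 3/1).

iteration 1: select B,Y (d=3); attach at lengths (3/2, 3/2); label the merged cluster BY
  updated: d(BY,E)=46, d(BY,T)=30, d(BY,V)=35
iteration 2: select E,V (d=16); attach at lengths (8, 8); label the merged cluster EV
  updated: d(BY,EV)=81/2, d(EV,T)=83/2
iteration 3: select BY,T (d=30); attach at lengths (27/2, 15); label the merged cluster BTY
  updated: d(BTY,EV)=245/6
iteration 4: select BTY,EV (d=245/6); attach at lengths (65/12, 149/12); label the merged cluster BETVY
final tree: (((B:3/2,Y:3/2):27/2,T:15):65/12,(E:8,V:8):149/12)
total length: 196/3

27/2,15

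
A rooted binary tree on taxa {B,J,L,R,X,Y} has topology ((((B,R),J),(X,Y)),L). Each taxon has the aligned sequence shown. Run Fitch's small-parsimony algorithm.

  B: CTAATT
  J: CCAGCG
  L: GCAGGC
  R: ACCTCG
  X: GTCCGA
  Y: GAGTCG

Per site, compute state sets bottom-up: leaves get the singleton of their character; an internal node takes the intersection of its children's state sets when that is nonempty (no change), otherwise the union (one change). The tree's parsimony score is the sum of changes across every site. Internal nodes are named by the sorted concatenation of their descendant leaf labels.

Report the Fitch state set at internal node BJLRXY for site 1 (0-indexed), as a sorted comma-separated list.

C

BR@0: {C} ∪ {A} = {A,C} (union, +1)
BJR@0: {A,C} ∩ {C} = {C} (intersection, +0)
XY@0: {G} ∩ {G} = {G} (intersection, +0)
BJRXY@0: {C} ∪ {G} = {C,G} (union, +1)
BJLRXY@0: {C,G} ∩ {G} = {G} (intersection, +0)
BR@1: {T} ∪ {C} = {C,T} (union, +1)
BJR@1: {C,T} ∩ {C} = {C} (intersection, +0)
XY@1: {T} ∪ {A} = {A,T} (union, +1)
BJRXY@1: {C} ∪ {A,T} = {A,C,T} (union, +1)
BJLRXY@1: {A,C,T} ∩ {C} = {C} (intersection, +0)
BR@2: {A} ∪ {C} = {A,C} (union, +1)
BJR@2: {A,C} ∩ {A} = {A} (intersection, +0)
XY@2: {C} ∪ {G} = {C,G} (union, +1)
BJRXY@2: {A} ∪ {C,G} = {A,C,G} (union, +1)
BJLRXY@2: {A,C,G} ∩ {A} = {A} (intersection, +0)
BR@3: {A} ∪ {T} = {A,T} (union, +1)
BJR@3: {A,T} ∪ {G} = {A,G,T} (union, +1)
XY@3: {C} ∪ {T} = {C,T} (union, +1)
BJRXY@3: {A,G,T} ∩ {C,T} = {T} (intersection, +0)
BJLRXY@3: {T} ∪ {G} = {G,T} (union, +1)
BR@4: {T} ∪ {C} = {C,T} (union, +1)
BJR@4: {C,T} ∩ {C} = {C} (intersection, +0)
XY@4: {G} ∪ {C} = {C,G} (union, +1)
BJRXY@4: {C} ∩ {C,G} = {C} (intersection, +0)
BJLRXY@4: {C} ∪ {G} = {C,G} (union, +1)
BR@5: {T} ∪ {G} = {G,T} (union, +1)
BJR@5: {G,T} ∩ {G} = {G} (intersection, +0)
XY@5: {A} ∪ {G} = {A,G} (union, +1)
BJRXY@5: {G} ∩ {A,G} = {G} (intersection, +0)
BJLRXY@5: {G} ∪ {C} = {C,G} (union, +1)
per-site changes: [2, 3, 3, 4, 3, 3]; total = 18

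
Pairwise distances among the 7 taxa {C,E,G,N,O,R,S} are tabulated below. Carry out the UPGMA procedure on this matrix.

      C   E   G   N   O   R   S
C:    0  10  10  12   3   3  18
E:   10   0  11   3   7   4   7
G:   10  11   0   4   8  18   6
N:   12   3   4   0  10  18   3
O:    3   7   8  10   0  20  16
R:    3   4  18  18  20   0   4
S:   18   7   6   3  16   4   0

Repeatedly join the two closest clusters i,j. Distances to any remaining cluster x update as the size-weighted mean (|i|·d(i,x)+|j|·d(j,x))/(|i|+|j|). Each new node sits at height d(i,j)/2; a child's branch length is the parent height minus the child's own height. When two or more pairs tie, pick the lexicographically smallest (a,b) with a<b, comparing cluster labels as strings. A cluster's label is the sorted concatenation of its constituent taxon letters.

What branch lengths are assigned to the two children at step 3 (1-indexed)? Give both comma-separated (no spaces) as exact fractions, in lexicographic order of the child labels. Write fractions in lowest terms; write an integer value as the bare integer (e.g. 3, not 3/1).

step 1: merge (C,O) at d=3; branch lengths C→3/2, O→3/2; new cluster CO
  updated: d(CO,E)=17/2, d(CO,G)=9, d(CO,N)=11, d(CO,R)=23/2, d(CO,S)=17
step 2: merge (E,N) at d=3; branch lengths E→3/2, N→3/2; new cluster EN
  updated: d(CO,EN)=39/4, d(EN,G)=15/2, d(EN,R)=11, d(EN,S)=5
step 3: merge (R,S) at d=4; branch lengths R→2, S→2; new cluster RS
  updated: d(CO,RS)=57/4, d(EN,RS)=8, d(G,RS)=12
step 4: merge (EN,G) at d=15/2; branch lengths EN→9/4, G→15/4; new cluster EGN
  updated: d(CO,EGN)=19/2, d(EGN,RS)=28/3
step 5: merge (EGN,RS) at d=28/3; branch lengths EGN→11/12, RS→8/3; new cluster EGNRS
  updated: d(CO,EGNRS)=57/5
step 6: merge (CO,EGNRS) at d=57/5; branch lengths CO→21/5, EGNRS→31/30; new cluster CEGNORS
final tree: ((C:3/2,O:3/2):21/5,(((E:3/2,N:3/2):9/4,G:15/4):11/12,(R:2,S:2):8/3):31/30)
total length: 1489/60

2,2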